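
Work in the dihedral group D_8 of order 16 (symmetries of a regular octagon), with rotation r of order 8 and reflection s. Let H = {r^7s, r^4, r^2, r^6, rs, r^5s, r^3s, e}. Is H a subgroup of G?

|H| = 8 divides |G| = 16, consistent with Lagrange.
H contains the identity, every element's inverse is in H, and H is closed under ·: it is a subgroup.

Yes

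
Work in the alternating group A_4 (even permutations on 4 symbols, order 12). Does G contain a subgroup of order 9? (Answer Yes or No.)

9 does not divide |G| = 12, so by Lagrange no subgroup of order 9 exists.

No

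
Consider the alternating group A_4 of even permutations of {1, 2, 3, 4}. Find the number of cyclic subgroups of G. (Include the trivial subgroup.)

8

Group the elements of G by the cyclic subgroup they generate; each cyclic subgroup of order d accounts for φ(d) elements.
Cyclic subgroups by order — order 1: 1; order 2: 3; order 3: 4.
Total: 8.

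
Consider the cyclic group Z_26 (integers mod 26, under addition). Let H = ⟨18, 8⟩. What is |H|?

13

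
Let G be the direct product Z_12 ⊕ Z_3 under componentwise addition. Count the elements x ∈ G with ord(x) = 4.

2

An element (a,b) has order lcm(ord(a), ord(b)); count pairs with lcm equal to 4.
Enumerating gives 2 such elements.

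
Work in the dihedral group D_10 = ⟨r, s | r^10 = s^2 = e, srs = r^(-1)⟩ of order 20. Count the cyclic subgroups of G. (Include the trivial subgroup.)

14

A cyclic subgroup of order d is generated by each of its φ(d) elements of order d, so the cyclic subgroups of order d number (#elements of order d)/φ(d).
Cyclic subgroups by order — order 1: 1; order 2: 11; order 5: 1; order 10: 1.
Total: 14.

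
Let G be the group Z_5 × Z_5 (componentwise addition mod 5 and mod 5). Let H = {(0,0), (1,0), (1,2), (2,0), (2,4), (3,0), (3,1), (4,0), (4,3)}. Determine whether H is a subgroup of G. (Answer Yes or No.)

|H| = 9 does not divide |G| = 25, so by Lagrange H is not a subgroup.

No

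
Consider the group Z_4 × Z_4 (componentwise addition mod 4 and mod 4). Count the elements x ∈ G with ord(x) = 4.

12

An element (a,b) has order lcm(ord(a), ord(b)); count pairs with lcm equal to 4.
Enumerating gives 12 such elements.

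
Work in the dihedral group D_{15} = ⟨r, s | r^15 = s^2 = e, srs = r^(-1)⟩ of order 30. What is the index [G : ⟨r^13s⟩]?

15

|⟨r^13s⟩| = 2 and |G| = 30.
By Lagrange, [G : H] = |G|/|H| = 30/2 = 15.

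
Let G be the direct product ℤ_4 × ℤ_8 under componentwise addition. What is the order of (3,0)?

4

The order of (3,0) in Z_4 × Z_8 is lcm(ord(3) in Z_4, ord(0) in Z_8).
ord(3) = 4 and ord(0) = 1, so |⟨(3,0)⟩| = lcm(4, 1) = 4.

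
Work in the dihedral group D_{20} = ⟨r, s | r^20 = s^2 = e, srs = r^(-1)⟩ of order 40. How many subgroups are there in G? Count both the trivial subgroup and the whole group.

48

|G| = 40, so by Lagrange every subgroup order divides 40. Divisors: 1, 2, 4, 5, 8, 10, 20, 40.
Subgroups by order — order 1: 1; order 2: 21; order 4: 11; order 5: 1; order 8: 5; order 10: 5; order 20: 3; order 40: 1.
Total: 1 + 21 + 11 + 1 + 5 + 5 + 3 + 1 = 48.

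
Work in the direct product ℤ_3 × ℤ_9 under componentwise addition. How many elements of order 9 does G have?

An element (a,b) has order lcm(ord(a), ord(b)); count pairs with lcm equal to 9.
Enumerating gives 18 such elements.

18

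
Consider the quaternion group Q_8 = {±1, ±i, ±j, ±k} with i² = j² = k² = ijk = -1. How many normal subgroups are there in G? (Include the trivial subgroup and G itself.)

G has 6 subgroups. Checking conjugation-invariance by order — order 1: 1/1 normal; order 2: 1/1 normal; order 4: 3/3 normal; order 8: 1/1 normal.
Total normal subgroups: 6.

6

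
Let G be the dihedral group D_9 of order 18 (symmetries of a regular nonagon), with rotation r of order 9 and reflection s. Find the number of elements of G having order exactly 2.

9

Enumerating element orders in G gives 9 elements of order 2.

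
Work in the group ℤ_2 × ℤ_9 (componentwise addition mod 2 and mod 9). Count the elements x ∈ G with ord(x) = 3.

An element (a,b) has order lcm(ord(a), ord(b)); count pairs with lcm equal to 3.
Enumerating gives 2 such elements.

2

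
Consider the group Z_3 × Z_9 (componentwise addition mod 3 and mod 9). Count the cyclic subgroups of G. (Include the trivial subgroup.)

8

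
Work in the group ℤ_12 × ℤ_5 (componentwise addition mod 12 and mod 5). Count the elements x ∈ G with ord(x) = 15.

An element (a,b) has order lcm(ord(a), ord(b)); count pairs with lcm equal to 15.
Enumerating gives 8 such elements.

8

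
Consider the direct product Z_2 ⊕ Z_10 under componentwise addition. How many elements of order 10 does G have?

An element (a,b) has order lcm(ord(a), ord(b)); count pairs with lcm equal to 10.
Enumerating gives 12 such elements.

12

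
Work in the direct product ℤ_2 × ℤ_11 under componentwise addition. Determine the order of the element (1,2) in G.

The order of (1,2) in Z_2 × Z_11 is lcm(ord(1) in Z_2, ord(2) in Z_11).
ord(1) = 2 and ord(2) = 11, so |⟨(1,2)⟩| = lcm(2, 11) = 22.

22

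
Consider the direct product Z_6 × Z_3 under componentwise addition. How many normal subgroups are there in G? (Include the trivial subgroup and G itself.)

12

G is abelian, so every subgroup is normal.
G has 12 subgroups in total, hence 12 normal subgroups.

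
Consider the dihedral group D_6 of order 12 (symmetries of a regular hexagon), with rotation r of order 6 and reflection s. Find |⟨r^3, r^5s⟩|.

4

|⟨r^3⟩| = 2 and |⟨r^5s⟩| = 2, so |H| is a multiple of lcm(2, 2) = 2 and divides |G| = 12.
Closing under the operation: H = {e, r^3, r^2s, r^5s}, so |H| = 4.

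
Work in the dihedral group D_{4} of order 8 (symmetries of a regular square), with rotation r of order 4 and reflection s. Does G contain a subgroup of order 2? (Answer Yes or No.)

2 | 8. A subgroup of order 2 is {e, r^2}.

Yes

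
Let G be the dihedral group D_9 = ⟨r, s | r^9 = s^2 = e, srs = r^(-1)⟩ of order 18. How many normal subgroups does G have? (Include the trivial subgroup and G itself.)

4

G has 16 subgroups. Checking conjugation-invariance by order — order 1: 1/1 normal; order 2: 0/9 normal; order 3: 1/1 normal; order 6: 0/3 normal; order 9: 1/1 normal; order 18: 1/1 normal.
Total normal subgroups: 4.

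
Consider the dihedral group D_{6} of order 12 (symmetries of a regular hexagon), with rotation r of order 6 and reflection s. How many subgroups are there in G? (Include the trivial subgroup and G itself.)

16

|G| = 12, so by Lagrange every subgroup order divides 12. Divisors: 1, 2, 3, 4, 6, 12.
Subgroups by order — order 1: 1; order 2: 7; order 3: 1; order 4: 3; order 6: 3; order 12: 1.
Total: 1 + 7 + 1 + 3 + 3 + 1 = 16.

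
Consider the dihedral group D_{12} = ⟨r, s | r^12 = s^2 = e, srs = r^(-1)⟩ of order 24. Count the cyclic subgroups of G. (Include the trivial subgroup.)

Group the elements of G by the cyclic subgroup they generate; each cyclic subgroup of order d accounts for φ(d) elements.
Cyclic subgroups by order — order 1: 1; order 2: 13; order 3: 1; order 4: 1; order 6: 1; order 12: 1.
Total: 18.

18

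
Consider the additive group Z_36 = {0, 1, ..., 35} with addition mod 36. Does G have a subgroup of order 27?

No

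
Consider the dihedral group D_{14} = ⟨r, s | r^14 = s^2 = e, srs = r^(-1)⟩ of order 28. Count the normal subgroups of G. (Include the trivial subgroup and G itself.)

7

G has 28 subgroups. Checking conjugation-invariance by order — order 1: 1/1 normal; order 2: 1/15 normal; order 4: 0/7 normal; order 7: 1/1 normal; order 14: 3/3 normal; order 28: 1/1 normal.
Total normal subgroups: 7.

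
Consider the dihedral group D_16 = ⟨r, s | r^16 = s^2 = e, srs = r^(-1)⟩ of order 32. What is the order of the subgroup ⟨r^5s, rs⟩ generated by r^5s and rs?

8

|⟨r^5s⟩| = 2 and |⟨rs⟩| = 2, so |H| is a multiple of lcm(2, 2) = 2 and divides |G| = 32.
Closing under the operation: H = {e, r^4, r^8, r^12, rs, r^5s, r^9s, r^13s}, so |H| = 8.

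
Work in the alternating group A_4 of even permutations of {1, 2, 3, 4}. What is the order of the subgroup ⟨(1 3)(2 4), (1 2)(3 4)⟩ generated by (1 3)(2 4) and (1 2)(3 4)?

|⟨(1 3)(2 4)⟩| = 2 and |⟨(1 2)(3 4)⟩| = 2, so |H| is a multiple of lcm(2, 2) = 2 and divides |G| = 12.
Closing under the operation: H = {e, (1 2)(3 4), (1 3)(2 4), (1 4)(2 3)}, so |H| = 4.

4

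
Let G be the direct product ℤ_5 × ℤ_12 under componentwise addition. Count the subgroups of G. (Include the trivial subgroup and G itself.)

|G| = 60, so by Lagrange every subgroup order divides 60. Divisors: 1, 2, 3, 4, 5, 6, 10, 12, 15, 20, 30, 60.
Subgroups by order — order 1: 1; order 2: 1; order 3: 1; order 4: 1; order 5: 1; order 6: 1; order 10: 1; order 12: 1; order 15: 1; order 20: 1; order 30: 1; order 60: 1.
Total: 1 + 1 + 1 + 1 + 1 + 1 + 1 + 1 + 1 + 1 + 1 + 1 = 12.

12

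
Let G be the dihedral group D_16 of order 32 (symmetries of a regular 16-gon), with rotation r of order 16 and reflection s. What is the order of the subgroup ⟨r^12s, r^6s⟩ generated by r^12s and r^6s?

|⟨r^12s⟩| = 2 and |⟨r^6s⟩| = 2, so |H| is a multiple of lcm(2, 2) = 2 and divides |G| = 32.
Closing under the operation: H = {e, r^2, r^4, r^6, r^8, r^10, r^12, r^14, s, r^2s, r^4s, r^6s, r^8s, r^10s, r^12s, r^14s}, so |H| = 16.

16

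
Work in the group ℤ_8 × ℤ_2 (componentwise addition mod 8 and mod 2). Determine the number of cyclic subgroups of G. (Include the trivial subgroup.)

Group the elements of G by the cyclic subgroup they generate; each cyclic subgroup of order d accounts for φ(d) elements.
Cyclic subgroups by order — order 1: 1; order 2: 3; order 4: 2; order 8: 2.
Total: 8.

8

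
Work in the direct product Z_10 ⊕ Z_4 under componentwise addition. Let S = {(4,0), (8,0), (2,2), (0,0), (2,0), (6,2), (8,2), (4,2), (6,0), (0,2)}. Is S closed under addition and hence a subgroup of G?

Yes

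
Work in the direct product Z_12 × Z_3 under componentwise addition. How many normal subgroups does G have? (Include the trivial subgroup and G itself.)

G is abelian, so every subgroup is normal.
G has 18 subgroups in total, hence 18 normal subgroups.

18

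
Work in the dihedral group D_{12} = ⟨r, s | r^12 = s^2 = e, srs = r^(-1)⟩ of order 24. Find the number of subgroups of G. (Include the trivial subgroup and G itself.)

34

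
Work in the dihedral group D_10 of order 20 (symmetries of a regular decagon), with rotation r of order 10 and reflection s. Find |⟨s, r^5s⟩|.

4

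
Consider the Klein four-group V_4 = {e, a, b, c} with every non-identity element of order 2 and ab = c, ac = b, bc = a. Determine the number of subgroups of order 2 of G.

3

|G| = 4 and 2 | 4, so subgroups of order 2 are possible by Lagrange.
The subgroups of order 2 are: {e, a}; {e, b}; {e, c}.
So G has 3 subgroups of order 2.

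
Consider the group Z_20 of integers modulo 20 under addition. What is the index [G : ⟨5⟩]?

5

|⟨5⟩| = 4 and |G| = 20.
By Lagrange, [G : H] = |G|/|H| = 20/4 = 5.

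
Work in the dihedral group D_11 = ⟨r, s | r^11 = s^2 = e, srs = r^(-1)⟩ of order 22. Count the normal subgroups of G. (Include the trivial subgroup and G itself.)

3

G has 14 subgroups. Checking conjugation-invariance by order — order 1: 1/1 normal; order 2: 0/11 normal; order 11: 1/1 normal; order 22: 1/1 normal.
Total normal subgroups: 3.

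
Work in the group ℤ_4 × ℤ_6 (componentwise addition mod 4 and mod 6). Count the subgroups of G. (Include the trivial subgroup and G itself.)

16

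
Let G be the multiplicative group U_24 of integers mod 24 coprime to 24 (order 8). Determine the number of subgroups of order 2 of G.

|G| = 8 and 2 | 8, so subgroups of order 2 are possible by Lagrange.
The subgroups of order 2 are: {1, 11}; {1, 13}; {1, 17}; {1, 19}; … (7 in all).
So G has 7 subgroups of order 2.

7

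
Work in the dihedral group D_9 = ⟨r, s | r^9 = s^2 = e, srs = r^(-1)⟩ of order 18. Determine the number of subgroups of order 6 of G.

3

|G| = 18 and 6 | 18, so subgroups of order 6 are possible by Lagrange.
The subgroups of order 6 are: {e, r^3, r^6, r^2s, r^5s, r^8s}; {e, r^3, r^6, s, r^3s, r^6s}; {e, r^3, r^6, rs, r^4s, r^7s}.
So G has 3 subgroups of order 6.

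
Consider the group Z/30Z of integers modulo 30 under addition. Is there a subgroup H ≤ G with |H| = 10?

10 | 30. A subgroup of order 10 is {0, 3, 6, 9, 12, 15, 18, 21, 24, 27}.

Yes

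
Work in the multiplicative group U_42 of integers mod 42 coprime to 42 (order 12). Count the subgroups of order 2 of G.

|G| = 12 and 2 | 12, so subgroups of order 2 are possible by Lagrange.
The subgroups of order 2 are: {1, 13}; {1, 29}; {1, 41}.
So G has 3 subgroups of order 2.

3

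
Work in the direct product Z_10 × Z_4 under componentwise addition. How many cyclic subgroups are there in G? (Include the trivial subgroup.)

Each element a generates a cyclic subgroup ⟨a⟩; distinct elements may generate the same one (a cyclic group of order d has φ(d) generators).
Cyclic subgroups by order — order 1: 1; order 2: 3; order 4: 2; order 5: 1; order 10: 3; order 20: 2.
Total: 12.

12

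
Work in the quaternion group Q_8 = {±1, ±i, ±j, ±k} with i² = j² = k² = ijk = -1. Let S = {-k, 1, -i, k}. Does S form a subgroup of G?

No

-i ∈ S but its inverse i ∉ S, so S is not a subgroup.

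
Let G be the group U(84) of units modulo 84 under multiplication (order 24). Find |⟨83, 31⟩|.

12

|⟨83⟩| = 2 and |⟨31⟩| = 6, so |H| is a multiple of lcm(2, 6) = 6 and divides |G| = 24.
Closing under the operation: H = {1, 19, 25, 29, 31, 37, 47, 53, 55, 59, 65, 83}, so |H| = 12.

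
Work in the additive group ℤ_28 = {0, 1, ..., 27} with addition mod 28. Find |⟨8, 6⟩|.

|⟨8⟩| = 7 and |⟨6⟩| = 14, so |H| is a multiple of lcm(7, 14) = 14 and divides |G| = 28.
Closing under the operation: H = {0, 2, 4, 6, 8, 10, 12, 14, 16, 18, 20, 22, 24, 26}, so |H| = 14.

14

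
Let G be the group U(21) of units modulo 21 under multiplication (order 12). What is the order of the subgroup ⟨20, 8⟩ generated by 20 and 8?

|⟨20⟩| = 2 and |⟨8⟩| = 2, so |H| is a multiple of lcm(2, 2) = 2 and divides |G| = 12.
Closing under the operation: H = {1, 8, 13, 20}, so |H| = 4.

4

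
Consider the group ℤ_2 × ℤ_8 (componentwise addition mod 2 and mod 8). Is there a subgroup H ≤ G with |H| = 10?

No

10 does not divide |G| = 16, so by Lagrange no subgroup of order 10 exists.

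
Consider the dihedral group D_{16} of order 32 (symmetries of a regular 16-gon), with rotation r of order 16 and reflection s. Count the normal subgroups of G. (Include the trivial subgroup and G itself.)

G has 36 subgroups. Checking conjugation-invariance by order — order 1: 1/1 normal; order 2: 1/17 normal; order 4: 1/9 normal; order 8: 1/5 normal; order 16: 3/3 normal; order 32: 1/1 normal.
Total normal subgroups: 8.

8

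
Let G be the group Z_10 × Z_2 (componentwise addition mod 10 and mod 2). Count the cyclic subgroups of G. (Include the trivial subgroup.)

8

Each element a generates a cyclic subgroup ⟨a⟩; distinct elements may generate the same one (a cyclic group of order d has φ(d) generators).
Cyclic subgroups by order — order 1: 1; order 2: 3; order 5: 1; order 10: 3.
Total: 8.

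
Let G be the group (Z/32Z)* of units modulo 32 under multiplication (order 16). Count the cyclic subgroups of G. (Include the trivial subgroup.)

8

Group the elements of G by the cyclic subgroup they generate; each cyclic subgroup of order d accounts for φ(d) elements.
Cyclic subgroups by order — order 1: 1; order 2: 3; order 4: 2; order 8: 2.
Total: 8.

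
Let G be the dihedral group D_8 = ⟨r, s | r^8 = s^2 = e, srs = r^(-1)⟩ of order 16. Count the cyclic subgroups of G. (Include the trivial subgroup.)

12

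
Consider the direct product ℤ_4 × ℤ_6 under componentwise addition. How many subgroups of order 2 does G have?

3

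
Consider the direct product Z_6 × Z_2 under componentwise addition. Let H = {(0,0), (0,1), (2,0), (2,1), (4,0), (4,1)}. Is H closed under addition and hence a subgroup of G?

Yes

|H| = 6 divides |G| = 12, consistent with Lagrange.
H contains the identity, every element's inverse is in H, and H is closed under +: it is a subgroup.
In fact H = ⟨(2,1)⟩.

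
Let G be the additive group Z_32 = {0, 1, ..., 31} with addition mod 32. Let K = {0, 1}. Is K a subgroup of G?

1 ∈ K but its inverse 31 ∉ K, so K is not a subgroup.

No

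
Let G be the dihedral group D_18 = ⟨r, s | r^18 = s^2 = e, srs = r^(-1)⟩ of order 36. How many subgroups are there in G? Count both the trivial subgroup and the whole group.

|G| = 36, so by Lagrange every subgroup order divides 36. Divisors: 1, 2, 3, 4, 6, 9, 12, 18, 36.
Subgroups by order — order 1: 1; order 2: 19; order 3: 1; order 4: 9; order 6: 7; order 9: 1; order 12: 3; order 18: 3; order 36: 1.
Total: 1 + 19 + 1 + 9 + 7 + 1 + 3 + 3 + 1 = 45.

45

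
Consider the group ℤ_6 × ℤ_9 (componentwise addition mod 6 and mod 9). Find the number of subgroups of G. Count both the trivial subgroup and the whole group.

|G| = 54, so by Lagrange every subgroup order divides 54. Divisors: 1, 2, 3, 6, 9, 18, 27, 54.
Subgroups by order — order 1: 1; order 2: 1; order 3: 4; order 6: 4; order 9: 4; order 18: 4; order 27: 1; order 54: 1.
Total: 1 + 1 + 4 + 4 + 4 + 4 + 1 + 1 = 20.

20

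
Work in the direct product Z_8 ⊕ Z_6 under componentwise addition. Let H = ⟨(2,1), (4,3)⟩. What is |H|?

|⟨(2,1)⟩| = 12 and |⟨(4,3)⟩| = 2, so |H| is a multiple of lcm(12, 2) = 12 and divides |G| = 48.
Closing under the operation: H = {(0,0), (0,1), (0,2), (0,3), (0,4), (0,5), (2,0), (2,1), (2,2), (2,3), (2,4), (2,5), (4,0), (4,1), (4,2), (4,3), (4,4), (4,5), (6,0), (6,1), (6,2), (6,3), (6,4), (6,5)}, so |H| = 24.

24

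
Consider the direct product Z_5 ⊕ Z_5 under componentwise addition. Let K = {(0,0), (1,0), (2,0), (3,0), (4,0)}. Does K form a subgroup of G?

Yes

|K| = 5 divides |G| = 25, consistent with Lagrange.
K contains the identity, every element's inverse is in K, and K is closed under +: it is a subgroup.
In fact K = ⟨(4,0)⟩.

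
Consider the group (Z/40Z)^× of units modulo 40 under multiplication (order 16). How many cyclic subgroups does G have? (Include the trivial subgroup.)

12

A cyclic subgroup of order d is generated by each of its φ(d) elements of order d, so the cyclic subgroups of order d number (#elements of order d)/φ(d).
Cyclic subgroups by order — order 1: 1; order 2: 7; order 4: 4.
Total: 12.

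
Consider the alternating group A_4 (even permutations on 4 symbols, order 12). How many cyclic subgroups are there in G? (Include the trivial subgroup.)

8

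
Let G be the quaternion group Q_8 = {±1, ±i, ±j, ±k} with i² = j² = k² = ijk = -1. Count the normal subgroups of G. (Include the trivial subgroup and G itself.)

6

G has 6 subgroups. Checking conjugation-invariance by order — order 1: 1/1 normal; order 2: 1/1 normal; order 4: 3/3 normal; order 8: 1/1 normal.
Total normal subgroups: 6.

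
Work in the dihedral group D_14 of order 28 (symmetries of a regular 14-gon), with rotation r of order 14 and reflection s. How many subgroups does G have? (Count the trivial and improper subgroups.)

|G| = 28, so by Lagrange every subgroup order divides 28. Divisors: 1, 2, 4, 7, 14, 28.
Subgroups by order — order 1: 1; order 2: 15; order 4: 7; order 7: 1; order 14: 3; order 28: 1.
Total: 1 + 15 + 7 + 1 + 3 + 1 = 28.

28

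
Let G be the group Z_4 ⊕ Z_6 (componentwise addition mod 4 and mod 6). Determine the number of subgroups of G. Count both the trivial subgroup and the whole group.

|G| = 24, so by Lagrange every subgroup order divides 24. Divisors: 1, 2, 3, 4, 6, 8, 12, 24.
Subgroups by order — order 1: 1; order 2: 3; order 3: 1; order 4: 3; order 6: 3; order 8: 1; order 12: 3; order 24: 1.
Total: 1 + 3 + 1 + 3 + 3 + 1 + 3 + 1 = 16.

16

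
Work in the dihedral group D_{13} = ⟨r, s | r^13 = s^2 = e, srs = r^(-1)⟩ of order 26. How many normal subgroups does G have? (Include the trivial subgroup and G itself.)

3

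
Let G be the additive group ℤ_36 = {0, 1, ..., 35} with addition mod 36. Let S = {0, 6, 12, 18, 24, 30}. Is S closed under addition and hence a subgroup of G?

|S| = 6 divides |G| = 36, consistent with Lagrange.
S contains the identity, every element's inverse is in S, and S is closed under +: it is a subgroup.
In fact S = ⟨6⟩.

Yes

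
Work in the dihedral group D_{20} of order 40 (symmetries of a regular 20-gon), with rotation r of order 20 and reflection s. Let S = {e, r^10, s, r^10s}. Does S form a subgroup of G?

|S| = 4 divides |G| = 40, consistent with Lagrange.
S contains the identity, every element's inverse is in S, and S is closed under ·: it is a subgroup.

Yes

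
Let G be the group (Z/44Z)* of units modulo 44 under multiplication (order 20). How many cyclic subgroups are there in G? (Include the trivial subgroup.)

A cyclic subgroup of order d is generated by each of its φ(d) elements of order d, so the cyclic subgroups of order d number (#elements of order d)/φ(d).
Cyclic subgroups by order — order 1: 1; order 2: 3; order 5: 1; order 10: 3.
Total: 8.

8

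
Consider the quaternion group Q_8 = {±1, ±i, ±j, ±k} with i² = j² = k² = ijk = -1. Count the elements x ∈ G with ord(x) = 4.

The elements of order 4 are: i, -i, j, -j, k, -k.
That's 6.

6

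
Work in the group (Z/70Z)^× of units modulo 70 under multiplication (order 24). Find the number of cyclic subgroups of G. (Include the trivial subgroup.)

12

A cyclic subgroup of order d is generated by each of its φ(d) elements of order d, so the cyclic subgroups of order d number (#elements of order d)/φ(d).
Cyclic subgroups by order — order 1: 1; order 2: 3; order 3: 1; order 4: 2; order 6: 3; order 12: 2.
Total: 12.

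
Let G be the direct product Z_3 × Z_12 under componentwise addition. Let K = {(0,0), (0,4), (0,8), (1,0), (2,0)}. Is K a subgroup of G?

|K| = 5 does not divide |G| = 36, so by Lagrange K is not a subgroup.

No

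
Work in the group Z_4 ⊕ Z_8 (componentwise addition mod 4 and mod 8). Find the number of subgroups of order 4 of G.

7

|G| = 32 and 4 | 32, so subgroups of order 4 are possible by Lagrange.
The subgroups of order 4 are: {(0,0), (0,2), (0,4), (0,6)}; {(0,0), (0,4), (2,0), (2,4)}; {(0,0), (0,4), (2,2), (2,6)}; {(0,0), (1,0), (2,0), (3,0)}; … (7 in all).
So G has 7 subgroups of order 4.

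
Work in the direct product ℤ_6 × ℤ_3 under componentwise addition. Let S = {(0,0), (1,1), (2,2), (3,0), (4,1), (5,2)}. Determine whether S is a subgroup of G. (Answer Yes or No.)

Yes

|S| = 6 divides |G| = 18, consistent with Lagrange.
S contains the identity, every element's inverse is in S, and S is closed under +: it is a subgroup.
In fact S = ⟨(5,2)⟩.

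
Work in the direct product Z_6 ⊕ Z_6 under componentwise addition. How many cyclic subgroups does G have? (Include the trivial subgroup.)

Group the elements of G by the cyclic subgroup they generate; each cyclic subgroup of order d accounts for φ(d) elements.
Cyclic subgroups by order — order 1: 1; order 2: 3; order 3: 4; order 6: 12.
Total: 20.

20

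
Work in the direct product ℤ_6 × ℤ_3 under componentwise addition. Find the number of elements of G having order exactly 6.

An element (a,b) has order lcm(ord(a), ord(b)); count pairs with lcm equal to 6.
Enumerating gives 8 such elements.

8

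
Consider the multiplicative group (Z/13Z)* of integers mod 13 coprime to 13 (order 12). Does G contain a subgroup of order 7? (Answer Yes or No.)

No

7 does not divide |G| = 12, so by Lagrange no subgroup of order 7 exists.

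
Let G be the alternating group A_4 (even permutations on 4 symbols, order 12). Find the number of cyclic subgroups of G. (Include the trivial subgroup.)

8

Each element a generates a cyclic subgroup ⟨a⟩; distinct elements may generate the same one (a cyclic group of order d has φ(d) generators).
Cyclic subgroups by order — order 1: 1; order 2: 3; order 3: 4.
Total: 8.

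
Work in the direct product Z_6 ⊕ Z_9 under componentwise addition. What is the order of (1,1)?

18

The order of (1,1) in Z_6 × Z_9 is lcm(ord(1) in Z_6, ord(1) in Z_9).
ord(1) = 6 and ord(1) = 9, so |⟨(1,1)⟩| = lcm(6, 9) = 18.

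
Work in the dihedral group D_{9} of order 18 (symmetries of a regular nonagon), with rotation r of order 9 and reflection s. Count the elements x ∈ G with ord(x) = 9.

6

The elements of order 9 are: r, r^2, r^4, r^5, r^7, r^8.
That's 6.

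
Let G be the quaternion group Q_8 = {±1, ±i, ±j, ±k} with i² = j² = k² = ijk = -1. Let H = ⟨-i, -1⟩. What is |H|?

|⟨-i⟩| = 4 and |⟨-1⟩| = 2, so |H| is a multiple of lcm(4, 2) = 4 and divides |G| = 8.
Closing under the operation: H = {1, -1, i, -i}, so |H| = 4.

4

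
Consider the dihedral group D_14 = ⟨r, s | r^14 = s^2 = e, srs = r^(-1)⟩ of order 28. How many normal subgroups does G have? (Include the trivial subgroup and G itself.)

G has 28 subgroups. Checking conjugation-invariance by order — order 1: 1/1 normal; order 2: 1/15 normal; order 4: 0/7 normal; order 7: 1/1 normal; order 14: 3/3 normal; order 28: 1/1 normal.
Total normal subgroups: 7.

7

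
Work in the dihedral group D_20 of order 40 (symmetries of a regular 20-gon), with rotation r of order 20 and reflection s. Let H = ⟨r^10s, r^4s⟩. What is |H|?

20

|⟨r^10s⟩| = 2 and |⟨r^4s⟩| = 2, so |H| is a multiple of lcm(2, 2) = 2 and divides |G| = 40.
Closing under the operation: H = {e, r^2, r^4, r^6, r^8, r^10, r^12, r^14, r^16, r^18, s, r^2s, r^4s, r^6s, r^8s, r^10s, r^12s, r^14s, r^16s, r^18s}, so |H| = 20.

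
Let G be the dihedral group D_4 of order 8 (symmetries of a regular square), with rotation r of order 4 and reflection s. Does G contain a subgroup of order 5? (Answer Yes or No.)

No

5 does not divide |G| = 8, so by Lagrange no subgroup of order 5 exists.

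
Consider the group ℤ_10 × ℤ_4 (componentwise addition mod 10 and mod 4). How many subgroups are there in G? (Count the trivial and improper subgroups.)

16

|G| = 40, so by Lagrange every subgroup order divides 40. Divisors: 1, 2, 4, 5, 8, 10, 20, 40.
Subgroups by order — order 1: 1; order 2: 3; order 4: 3; order 5: 1; order 8: 1; order 10: 3; order 20: 3; order 40: 1.
Total: 1 + 3 + 3 + 1 + 1 + 3 + 3 + 1 = 16.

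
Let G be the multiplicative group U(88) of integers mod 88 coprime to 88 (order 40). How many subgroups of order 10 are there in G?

|G| = 40 and 10 | 40, so subgroups of order 10 are possible by Lagrange.
The subgroups of order 10 are: {1, 9, 13, 21, 25, 29, 49, 61, 81, 85}; {1, 9, 15, 23, 25, 31, 47, 49, 71, 81}; {1, 9, 17, 25, 41, 49, 57, 65, 73, 81}; {1, 9, 19, 25, 35, 43, 49, 51, 81, 83}; … (7 in all).
So G has 7 subgroups of order 10.

7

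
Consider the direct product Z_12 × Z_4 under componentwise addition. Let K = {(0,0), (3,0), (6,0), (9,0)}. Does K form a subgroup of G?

Yes

|K| = 4 divides |G| = 48, consistent with Lagrange.
K contains the identity, every element's inverse is in K, and K is closed under +: it is a subgroup.
In fact K = ⟨(9,0)⟩.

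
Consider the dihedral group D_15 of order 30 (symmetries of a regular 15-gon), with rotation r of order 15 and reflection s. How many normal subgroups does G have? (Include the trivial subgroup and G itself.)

5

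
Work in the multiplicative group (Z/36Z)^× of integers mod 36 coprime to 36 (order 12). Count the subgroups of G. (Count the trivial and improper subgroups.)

10

|G| = 12, so by Lagrange every subgroup order divides 12. Divisors: 1, 2, 3, 4, 6, 12.
Subgroups by order — order 1: 1; order 2: 3; order 3: 1; order 4: 1; order 6: 3; order 12: 1.
Total: 1 + 3 + 1 + 1 + 3 + 1 = 10.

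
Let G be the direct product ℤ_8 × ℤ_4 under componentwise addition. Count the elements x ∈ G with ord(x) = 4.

12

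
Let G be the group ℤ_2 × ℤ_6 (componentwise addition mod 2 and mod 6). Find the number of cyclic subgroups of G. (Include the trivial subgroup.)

Group the elements of G by the cyclic subgroup they generate; each cyclic subgroup of order d accounts for φ(d) elements.
Cyclic subgroups by order — order 1: 1; order 2: 3; order 3: 1; order 6: 3.
Total: 8.

8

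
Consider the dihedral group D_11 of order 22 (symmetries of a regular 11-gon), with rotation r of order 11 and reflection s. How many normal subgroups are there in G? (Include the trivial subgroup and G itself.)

3

G has 14 subgroups. Checking conjugation-invariance by order — order 1: 1/1 normal; order 2: 0/11 normal; order 11: 1/1 normal; order 22: 1/1 normal.
Total normal subgroups: 3.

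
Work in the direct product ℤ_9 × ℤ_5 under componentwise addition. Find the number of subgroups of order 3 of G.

|G| = 45 and 3 | 45, so subgroups of order 3 are possible by Lagrange.
The subgroups of order 3 are: {(0,0), (3,0), (6,0)}.
So G has 1 subgroup of order 3.

1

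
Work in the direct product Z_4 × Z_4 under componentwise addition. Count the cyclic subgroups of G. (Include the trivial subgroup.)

Group the elements of G by the cyclic subgroup they generate; each cyclic subgroup of order d accounts for φ(d) elements.
Cyclic subgroups by order — order 1: 1; order 2: 3; order 4: 6.
Total: 10.

10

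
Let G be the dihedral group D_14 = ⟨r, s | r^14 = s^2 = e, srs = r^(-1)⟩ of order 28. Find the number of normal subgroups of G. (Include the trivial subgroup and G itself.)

7

G has 28 subgroups. Checking conjugation-invariance by order — order 1: 1/1 normal; order 2: 1/15 normal; order 4: 0/7 normal; order 7: 1/1 normal; order 14: 3/3 normal; order 28: 1/1 normal.
Total normal subgroups: 7.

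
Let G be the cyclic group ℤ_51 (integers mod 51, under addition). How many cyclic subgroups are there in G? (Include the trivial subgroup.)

Each element a generates a cyclic subgroup ⟨a⟩; distinct elements may generate the same one (a cyclic group of order d has φ(d) generators).
Cyclic subgroups by order — order 1: 1; order 3: 1; order 17: 1; order 51: 1.
Total: 4.

4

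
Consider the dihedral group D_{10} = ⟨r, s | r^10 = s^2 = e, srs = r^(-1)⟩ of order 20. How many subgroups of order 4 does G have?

5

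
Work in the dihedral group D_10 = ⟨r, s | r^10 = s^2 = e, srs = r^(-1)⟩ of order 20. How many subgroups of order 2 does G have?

11

|G| = 20 and 2 | 20, so subgroups of order 2 are possible by Lagrange.
The subgroups of order 2 are: {e, r^2s}; {e, r^3s}; {e, r^4s}; {e, r^5}; … (11 in all).
So G has 11 subgroups of order 2.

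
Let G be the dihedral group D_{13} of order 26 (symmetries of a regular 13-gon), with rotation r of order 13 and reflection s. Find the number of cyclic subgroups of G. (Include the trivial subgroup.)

15

A cyclic subgroup of order d is generated by each of its φ(d) elements of order d, so the cyclic subgroups of order d number (#elements of order d)/φ(d).
Cyclic subgroups by order — order 1: 1; order 2: 13; order 13: 1.
Total: 15.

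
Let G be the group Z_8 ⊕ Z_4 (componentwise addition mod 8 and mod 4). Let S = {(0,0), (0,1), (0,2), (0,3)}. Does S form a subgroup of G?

|S| = 4 divides |G| = 32, consistent with Lagrange.
S contains the identity, every element's inverse is in S, and S is closed under +: it is a subgroup.
In fact S = ⟨(0,1)⟩.

Yes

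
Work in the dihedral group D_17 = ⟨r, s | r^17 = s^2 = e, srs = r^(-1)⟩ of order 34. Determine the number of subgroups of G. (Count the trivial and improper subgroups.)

|G| = 34, so by Lagrange every subgroup order divides 34. Divisors: 1, 2, 17, 34.
Subgroups by order — order 1: 1; order 2: 17; order 17: 1; order 34: 1.
Total: 1 + 17 + 1 + 1 = 20.

20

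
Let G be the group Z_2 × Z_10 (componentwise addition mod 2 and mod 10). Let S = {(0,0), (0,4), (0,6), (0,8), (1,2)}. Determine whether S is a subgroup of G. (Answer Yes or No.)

No

(1,2) ∈ S but its inverse (1,8) ∉ S, so S is not a subgroup.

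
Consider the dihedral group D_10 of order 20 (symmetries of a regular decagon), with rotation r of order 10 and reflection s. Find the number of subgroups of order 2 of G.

11

|G| = 20 and 2 | 20, so subgroups of order 2 are possible by Lagrange.
The subgroups of order 2 are: {e, r^2s}; {e, r^3s}; {e, r^4s}; {e, r^5}; … (11 in all).
So G has 11 subgroups of order 2.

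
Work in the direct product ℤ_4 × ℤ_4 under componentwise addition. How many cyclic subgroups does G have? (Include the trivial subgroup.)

A cyclic subgroup of order d is generated by each of its φ(d) elements of order d, so the cyclic subgroups of order d number (#elements of order d)/φ(d).
Cyclic subgroups by order — order 1: 1; order 2: 3; order 4: 6.
Total: 10.

10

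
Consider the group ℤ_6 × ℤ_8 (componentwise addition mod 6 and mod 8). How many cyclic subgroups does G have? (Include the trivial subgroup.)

16

A cyclic subgroup of order d is generated by each of its φ(d) elements of order d, so the cyclic subgroups of order d number (#elements of order d)/φ(d).
Cyclic subgroups by order — order 1: 1; order 2: 3; order 3: 1; order 4: 2; order 6: 3; order 8: 2; order 12: 2; order 24: 2.
Total: 16.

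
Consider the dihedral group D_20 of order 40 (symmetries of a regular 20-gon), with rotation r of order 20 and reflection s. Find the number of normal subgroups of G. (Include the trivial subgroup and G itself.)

G has 48 subgroups. Checking conjugation-invariance by order — order 1: 1/1 normal; order 2: 1/21 normal; order 4: 1/11 normal; order 5: 1/1 normal; order 8: 0/5 normal; order 10: 1/5 normal; order 20: 3/3 normal; order 40: 1/1 normal.
Total normal subgroups: 9.

9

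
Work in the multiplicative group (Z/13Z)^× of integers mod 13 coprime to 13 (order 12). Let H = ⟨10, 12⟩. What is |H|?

|⟨10⟩| = 6 and |⟨12⟩| = 2, so |H| is a multiple of lcm(6, 2) = 6 and divides |G| = 12.
Closing under the operation: H = {1, 3, 4, 9, 10, 12}, so |H| = 6.

6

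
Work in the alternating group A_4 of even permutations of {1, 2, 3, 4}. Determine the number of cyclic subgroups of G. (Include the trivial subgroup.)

Each element a generates a cyclic subgroup ⟨a⟩; distinct elements may generate the same one (a cyclic group of order d has φ(d) generators).
Cyclic subgroups by order — order 1: 1; order 2: 3; order 3: 4.
Total: 8.

8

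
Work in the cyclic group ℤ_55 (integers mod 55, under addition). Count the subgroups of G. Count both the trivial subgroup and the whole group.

4

A cyclic group of order 55 has exactly one subgroup for each divisor of 55.
Divisors of 55: 1, 5, 11, 55.
So ℤ_55 has 4 subgroups.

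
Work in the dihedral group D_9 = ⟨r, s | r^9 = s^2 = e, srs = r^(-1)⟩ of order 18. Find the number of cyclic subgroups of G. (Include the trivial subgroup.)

Each element a generates a cyclic subgroup ⟨a⟩; distinct elements may generate the same one (a cyclic group of order d has φ(d) generators).
Cyclic subgroups by order — order 1: 1; order 2: 9; order 3: 1; order 9: 1.
Total: 12.

12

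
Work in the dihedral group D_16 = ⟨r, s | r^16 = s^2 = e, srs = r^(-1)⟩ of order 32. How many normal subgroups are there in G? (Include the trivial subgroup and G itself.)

G has 36 subgroups. Checking conjugation-invariance by order — order 1: 1/1 normal; order 2: 1/17 normal; order 4: 1/9 normal; order 8: 1/5 normal; order 16: 3/3 normal; order 32: 1/1 normal.
Total normal subgroups: 8.

8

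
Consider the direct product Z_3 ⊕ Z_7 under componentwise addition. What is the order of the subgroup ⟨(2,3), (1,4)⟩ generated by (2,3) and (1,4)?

|⟨(2,3)⟩| = 21 and |⟨(1,4)⟩| = 21, so |H| is a multiple of lcm(21, 21) = 21 and divides |G| = 21.
Closing {(2,3), (1,4)} under the group operation gives all of G, so |H| = 21.

21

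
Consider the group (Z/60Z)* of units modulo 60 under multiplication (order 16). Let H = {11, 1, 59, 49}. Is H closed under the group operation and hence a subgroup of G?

Yes

|H| = 4 divides |G| = 16, consistent with Lagrange.
H contains the identity, every element's inverse is in H, and H is closed under ·: it is a subgroup.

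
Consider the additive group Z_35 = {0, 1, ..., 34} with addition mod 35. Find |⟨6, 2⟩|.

|⟨6⟩| = 35 and |⟨2⟩| = 35, so |H| is a multiple of lcm(35, 35) = 35 and divides |G| = 35.
Closing {6, 2} under the group operation gives all of G, so |H| = 35.

35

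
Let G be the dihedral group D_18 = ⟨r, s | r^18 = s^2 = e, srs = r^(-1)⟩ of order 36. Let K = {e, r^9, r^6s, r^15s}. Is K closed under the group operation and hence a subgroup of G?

Yes

|K| = 4 divides |G| = 36, consistent with Lagrange.
K contains the identity, every element's inverse is in K, and K is closed under ·: it is a subgroup.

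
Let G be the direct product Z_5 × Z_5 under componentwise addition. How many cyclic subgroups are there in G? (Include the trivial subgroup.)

7

Group the elements of G by the cyclic subgroup they generate; each cyclic subgroup of order d accounts for φ(d) elements.
Cyclic subgroups by order — order 1: 1; order 5: 6.
Total: 7.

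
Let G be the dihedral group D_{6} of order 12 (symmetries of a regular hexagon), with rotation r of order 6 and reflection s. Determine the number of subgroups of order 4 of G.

|G| = 12 and 4 | 12, so subgroups of order 4 are possible by Lagrange.
The subgroups of order 4 are: {e, r^3, r^2s, r^5s}; {e, r^3, s, r^3s}; {e, r^3, rs, r^4s}.
So G has 3 subgroups of order 4.

3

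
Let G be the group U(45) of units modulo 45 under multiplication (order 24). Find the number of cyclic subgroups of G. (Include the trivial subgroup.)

12

Group the elements of G by the cyclic subgroup they generate; each cyclic subgroup of order d accounts for φ(d) elements.
Cyclic subgroups by order — order 1: 1; order 2: 3; order 3: 1; order 4: 2; order 6: 3; order 12: 2.
Total: 12.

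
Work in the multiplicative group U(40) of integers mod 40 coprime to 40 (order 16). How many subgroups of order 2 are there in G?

7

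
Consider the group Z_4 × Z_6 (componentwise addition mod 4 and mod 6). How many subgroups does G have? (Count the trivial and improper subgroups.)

|G| = 24, so by Lagrange every subgroup order divides 24. Divisors: 1, 2, 3, 4, 6, 8, 12, 24.
Subgroups by order — order 1: 1; order 2: 3; order 3: 1; order 4: 3; order 6: 3; order 8: 1; order 12: 3; order 24: 1.
Total: 1 + 3 + 1 + 3 + 3 + 1 + 3 + 1 = 16.

16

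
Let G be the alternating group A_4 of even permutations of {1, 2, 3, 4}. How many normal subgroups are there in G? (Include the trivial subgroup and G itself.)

G has 10 subgroups. Checking conjugation-invariance by order — order 1: 1/1 normal; order 2: 0/3 normal; order 3: 0/4 normal; order 4: 1/1 normal; order 12: 1/1 normal.
Total normal subgroups: 3.

3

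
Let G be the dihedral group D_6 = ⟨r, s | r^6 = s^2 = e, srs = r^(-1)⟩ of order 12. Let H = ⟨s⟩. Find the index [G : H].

|⟨s⟩| = 2 and |G| = 12.
By Lagrange, [G : H] = |G|/|H| = 12/2 = 6.

6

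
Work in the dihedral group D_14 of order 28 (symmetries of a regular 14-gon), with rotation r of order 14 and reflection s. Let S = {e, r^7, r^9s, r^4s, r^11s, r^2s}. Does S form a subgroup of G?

No

|S| = 6 does not divide |G| = 28, so by Lagrange S is not a subgroup.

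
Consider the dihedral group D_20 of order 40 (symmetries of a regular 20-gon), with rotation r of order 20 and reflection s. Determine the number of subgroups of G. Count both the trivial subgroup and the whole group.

48

|G| = 40, so by Lagrange every subgroup order divides 40. Divisors: 1, 2, 4, 5, 8, 10, 20, 40.
Subgroups by order — order 1: 1; order 2: 21; order 4: 11; order 5: 1; order 8: 5; order 10: 5; order 20: 3; order 40: 1.
Total: 1 + 21 + 11 + 1 + 5 + 5 + 3 + 1 = 48.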